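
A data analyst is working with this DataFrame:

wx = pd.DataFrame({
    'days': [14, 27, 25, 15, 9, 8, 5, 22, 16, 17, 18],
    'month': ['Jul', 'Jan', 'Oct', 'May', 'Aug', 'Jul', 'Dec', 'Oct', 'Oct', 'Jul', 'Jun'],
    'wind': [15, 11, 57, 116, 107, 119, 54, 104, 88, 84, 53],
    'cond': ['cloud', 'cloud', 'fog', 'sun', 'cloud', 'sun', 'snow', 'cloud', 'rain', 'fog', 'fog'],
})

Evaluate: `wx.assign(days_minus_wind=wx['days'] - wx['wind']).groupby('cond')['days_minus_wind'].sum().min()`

-212

add column days_minus_wind = wx['days'] - wx['wind']:
    days month  wind   cond  days_minus_wind
0     14   Jul    15  cloud               -1
1     27   Jan    11  cloud               16
2     25   Oct    57    fog              -32
3     15   May   116    sun             -101
4      9   Aug   107  cloud              -98
5      8   Jul   119    sun             -111
6      5   Dec    54   snow              -49
7     22   Oct   104  cloud              -82
8     16   Oct    88   rain              -72
9     17   Jul    84    fog              -67
10    18   Jun    53    fog              -35
group by cond, sum of days_minus_wind:
cond
cloud   -165
fog     -134
rain     -72
snow     -49
sun     -212
Name: days_minus_wind, dtype: int64
Taking the min of the resulting series gives -212.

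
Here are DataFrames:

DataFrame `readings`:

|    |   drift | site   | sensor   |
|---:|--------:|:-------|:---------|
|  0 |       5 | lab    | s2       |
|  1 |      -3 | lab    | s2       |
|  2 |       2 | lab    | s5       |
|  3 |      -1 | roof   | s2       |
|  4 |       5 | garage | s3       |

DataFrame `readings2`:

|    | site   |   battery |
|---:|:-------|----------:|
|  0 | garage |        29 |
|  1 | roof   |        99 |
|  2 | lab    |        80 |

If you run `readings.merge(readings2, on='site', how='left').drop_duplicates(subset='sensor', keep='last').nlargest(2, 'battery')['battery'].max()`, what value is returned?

99

merge on 'site' (how='left') → 5 rows:
   drift    site sensor  battery
0      5     lab     s2       80
1     -3     lab     s2       80
2      2     lab     s5       80
3     -1    roof     s2       99
4      5  garage     s3       29
drop duplicate sensor (keep=last):
   drift    site sensor  battery
2      2     lab     s5       80
3     -1    roof     s2       99
4      5  garage     s3       29
take 2 rows with largest battery:
   drift  site sensor  battery
3     -1  roof     s2       99
2      2   lab     s5       80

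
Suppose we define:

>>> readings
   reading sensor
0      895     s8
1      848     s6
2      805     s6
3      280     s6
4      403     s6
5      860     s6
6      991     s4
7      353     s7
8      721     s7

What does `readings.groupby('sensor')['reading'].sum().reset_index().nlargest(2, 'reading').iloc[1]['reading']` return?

1074

group by sensor, sum of reading:
sensor
s4     991
s6    3196
s7    1074
s8     895
Name: reading, dtype: int64
reset_index():
  sensor  reading
0     s4      991
1     s6     3196
2     s7     1074
3     s8      895
take 2 rows with largest reading:
  sensor  reading
1     s6     3196
2     s7     1074
Taking the value at position 1, column 'reading' gives 1074.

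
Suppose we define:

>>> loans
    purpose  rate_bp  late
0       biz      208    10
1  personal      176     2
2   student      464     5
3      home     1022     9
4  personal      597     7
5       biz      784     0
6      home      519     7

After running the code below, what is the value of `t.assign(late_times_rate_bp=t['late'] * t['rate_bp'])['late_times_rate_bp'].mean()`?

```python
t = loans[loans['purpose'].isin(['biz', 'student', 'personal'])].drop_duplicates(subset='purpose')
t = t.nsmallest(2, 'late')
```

1336.0

filter rows where purpose in ['biz', 'student', 'personal']:
    purpose  rate_bp  late
0       biz      208    10
1  personal      176     2
2   student      464     5
4  personal      597     7
5       biz      784     0
drop duplicate purpose (keep=first):
    purpose  rate_bp  late
0       biz      208    10
1  personal      176     2
2   student      464     5
take 2 rows with smallest late:
    purpose  rate_bp  late
1  personal      176     2
2   student      464     5
add column late_times_rate_bp = t['late'] * t['rate_bp']:
    purpose  rate_bp  late  late_times_rate_bp
1  personal      176     2                 352
2   student      464     5                2320
Hence 1336.0.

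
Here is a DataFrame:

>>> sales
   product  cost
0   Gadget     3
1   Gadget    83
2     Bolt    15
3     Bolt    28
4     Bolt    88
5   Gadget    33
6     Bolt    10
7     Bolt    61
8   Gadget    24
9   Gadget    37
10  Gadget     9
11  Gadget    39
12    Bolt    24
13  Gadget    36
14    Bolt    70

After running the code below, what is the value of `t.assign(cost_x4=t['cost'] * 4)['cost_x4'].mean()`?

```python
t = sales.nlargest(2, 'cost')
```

342.0

take 2 rows with largest cost:
  product  cost
4    Bolt    88
1  Gadget    83
add column cost_x4 = t['cost'] * 4:
  product  cost  cost_x4
4    Bolt    88      352
1  Gadget    83      332
Reading off the mean of column 'cost_x4', we get 342.0.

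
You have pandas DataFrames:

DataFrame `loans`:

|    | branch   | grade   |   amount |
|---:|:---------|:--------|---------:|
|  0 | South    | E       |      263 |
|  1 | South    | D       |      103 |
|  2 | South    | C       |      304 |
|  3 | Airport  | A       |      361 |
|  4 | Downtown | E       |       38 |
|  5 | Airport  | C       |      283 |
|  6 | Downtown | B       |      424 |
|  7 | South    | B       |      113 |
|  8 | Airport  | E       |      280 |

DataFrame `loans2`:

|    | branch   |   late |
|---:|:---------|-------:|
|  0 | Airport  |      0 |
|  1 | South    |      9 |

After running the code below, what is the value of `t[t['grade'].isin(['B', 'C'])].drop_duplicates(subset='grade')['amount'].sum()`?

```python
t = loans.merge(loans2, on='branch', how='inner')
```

merge on 'branch' (how='inner') → 7 rows:
    branch grade  amount  late
0    South     E     263     9
1    South     D     103     9
2    South     C     304     9
3  Airport     A     361     0
4  Airport     C     283     0
5    South     B     113     9
6  Airport     E     280     0
filter rows where grade in ['B', 'C']:
    branch grade  amount  late
2    South     C     304     9
4  Airport     C     283     0
5    South     B     113     9
drop duplicate grade (keep=first):
  branch grade  amount  late
2  South     C     304     9
5  South     B     113     9
Taking the sum of column 'amount' gives 417.

417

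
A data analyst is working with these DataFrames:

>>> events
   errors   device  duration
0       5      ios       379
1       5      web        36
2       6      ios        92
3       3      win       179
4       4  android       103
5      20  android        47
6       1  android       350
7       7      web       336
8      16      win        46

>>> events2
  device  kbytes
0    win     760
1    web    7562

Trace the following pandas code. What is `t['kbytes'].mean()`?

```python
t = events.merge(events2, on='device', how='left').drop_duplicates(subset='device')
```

merge on 'device' (how='left') → 9 rows:
   errors   device  duration  kbytes
0       5      ios       379     NaN
1       5      web        36  7562.0
2       6      ios        92     NaN
3       3      win       179   760.0
4       4  android       103     NaN
5      20  android        47     NaN
6       1  android       350     NaN
7       7      web       336  7562.0
8      16      win        46   760.0
drop duplicate device (keep=first):
   errors   device  duration  kbytes
0       5      ios       379     NaN
1       5      web        36  7562.0
3       3      win       179   760.0
4       4  android       103     NaN
mean of column 'kbytes' → 4161.0

4161.0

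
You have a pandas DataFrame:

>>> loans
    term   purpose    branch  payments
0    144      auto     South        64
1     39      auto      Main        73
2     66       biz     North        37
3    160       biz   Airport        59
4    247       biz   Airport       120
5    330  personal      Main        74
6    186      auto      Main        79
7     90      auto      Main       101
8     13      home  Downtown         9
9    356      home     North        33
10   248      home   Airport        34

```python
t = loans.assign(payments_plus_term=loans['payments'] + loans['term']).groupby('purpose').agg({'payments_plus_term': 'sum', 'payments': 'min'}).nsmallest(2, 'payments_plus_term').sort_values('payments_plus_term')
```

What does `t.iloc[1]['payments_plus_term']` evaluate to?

689

add column payments_plus_term = loans['payments'] + loans['term']:
    term   purpose    branch  payments  payments_plus_term
0    144      auto     South        64                 208
1     39      auto      Main        73                 112
2     66       biz     North        37                 103
3    160       biz   Airport        59                 219
4    247       biz   Airport       120                 367
5    330  personal      Main        74                 404
6    186      auto      Main        79                 265
7     90      auto      Main       101                 191
8     13      home  Downtown         9                  22
9    356      home     North        33                 389
10   248      home   Airport        34                 282
group by purpose: sum(payments_plus_term), min(payments):
          payments_plus_term  payments
purpose                               
auto                     776        64
biz                      689        37
home                     693         9
personal                 404        74
take 2 rows with smallest payments_plus_term:
          payments_plus_term  payments
purpose                               
personal                 404        74
biz                      689        37
sort by payments_plus_term:
          payments_plus_term  payments
purpose                               
personal                 404        74
biz                      689        37
So iloc[1]['payments_plus_term'] = 689.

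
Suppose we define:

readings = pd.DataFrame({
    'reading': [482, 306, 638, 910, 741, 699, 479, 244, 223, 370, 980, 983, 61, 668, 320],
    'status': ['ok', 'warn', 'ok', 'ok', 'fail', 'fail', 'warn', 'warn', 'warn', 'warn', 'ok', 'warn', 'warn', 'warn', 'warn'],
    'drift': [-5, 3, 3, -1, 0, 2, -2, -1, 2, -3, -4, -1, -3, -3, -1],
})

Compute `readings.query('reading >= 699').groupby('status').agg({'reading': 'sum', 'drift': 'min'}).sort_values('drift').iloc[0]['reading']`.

filter rows where reading >= 699:
    reading status  drift
3       910     ok     -1
4       741   fail      0
5       699   fail      2
10      980     ok     -4
11      983   warn     -1
group by status: sum(reading), min(drift):
        reading  drift
status                
fail       1440      0
ok         1890     -4
warn        983     -1
sort by drift:
        reading  drift
status                
ok         1890     -4
warn        983     -1
fail       1440      0
The value at position 0, column 'reading' is 1890.

1890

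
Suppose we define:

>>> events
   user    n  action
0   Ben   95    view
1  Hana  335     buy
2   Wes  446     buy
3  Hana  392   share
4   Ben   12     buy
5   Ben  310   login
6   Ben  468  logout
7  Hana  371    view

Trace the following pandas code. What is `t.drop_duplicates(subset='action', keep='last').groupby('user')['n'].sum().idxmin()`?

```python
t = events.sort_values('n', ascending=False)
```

sort by n descending:
   user    n  action
6   Ben  468  logout
2   Wes  446     buy
3  Hana  392   share
7  Hana  371    view
1  Hana  335     buy
5   Ben  310   login
0   Ben   95    view
4   Ben   12     buy
drop duplicate action (keep=last):
   user    n  action
6   Ben  468  logout
3  Hana  392   share
5   Ben  310   login
0   Ben   95    view
4   Ben   12     buy
group by user, sum of n:
user
Ben     885
Hana    392
Name: n, dtype: int64
Then the label with the smallest value: Hana

Hana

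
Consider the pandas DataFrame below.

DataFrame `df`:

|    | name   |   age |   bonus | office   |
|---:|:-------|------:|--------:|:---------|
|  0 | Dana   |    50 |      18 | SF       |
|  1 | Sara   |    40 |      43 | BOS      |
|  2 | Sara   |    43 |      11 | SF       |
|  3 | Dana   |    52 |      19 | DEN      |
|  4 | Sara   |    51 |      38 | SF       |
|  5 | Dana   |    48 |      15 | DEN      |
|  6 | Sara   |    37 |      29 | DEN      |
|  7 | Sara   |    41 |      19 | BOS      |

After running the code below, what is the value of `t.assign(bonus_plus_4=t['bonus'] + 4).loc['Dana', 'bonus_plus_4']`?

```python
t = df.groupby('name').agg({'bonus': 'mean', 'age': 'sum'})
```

group by name: mean(bonus), sum(age):
          bonus  age
name                
Dana  17.333333  150
Sara  28.000000  212
add column bonus_plus_4 = t['bonus'] + 4:
          bonus  age  bonus_plus_4
name                              
Dana  17.333333  150     21.333333
Sara  28.000000  212     32.000000

21.3333333333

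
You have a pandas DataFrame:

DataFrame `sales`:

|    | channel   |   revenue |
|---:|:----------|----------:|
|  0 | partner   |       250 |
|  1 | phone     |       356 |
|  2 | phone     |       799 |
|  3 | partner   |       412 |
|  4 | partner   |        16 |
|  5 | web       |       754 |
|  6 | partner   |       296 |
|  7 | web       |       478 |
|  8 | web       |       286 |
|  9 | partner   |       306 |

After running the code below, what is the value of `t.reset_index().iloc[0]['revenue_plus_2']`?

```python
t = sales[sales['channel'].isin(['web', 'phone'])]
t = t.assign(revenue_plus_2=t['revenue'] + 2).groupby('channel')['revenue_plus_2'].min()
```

358

filter rows where channel in ['web', 'phone']:
  channel  revenue
1   phone      356
2   phone      799
5     web      754
7     web      478
8     web      286
add column revenue_plus_2 = t['revenue'] + 2:
  channel  revenue  revenue_plus_2
1   phone      356             358
2   phone      799             801
5     web      754             756
7     web      478             480
8     web      286             288
group by channel, min of revenue_plus_2:
channel
phone    358
web      288
Name: revenue_plus_2, dtype: int64
reset_index():
  channel  revenue_plus_2
0   phone             358
1     web             288
Reading off the value at position 0, column 'revenue_plus_2', we get 358.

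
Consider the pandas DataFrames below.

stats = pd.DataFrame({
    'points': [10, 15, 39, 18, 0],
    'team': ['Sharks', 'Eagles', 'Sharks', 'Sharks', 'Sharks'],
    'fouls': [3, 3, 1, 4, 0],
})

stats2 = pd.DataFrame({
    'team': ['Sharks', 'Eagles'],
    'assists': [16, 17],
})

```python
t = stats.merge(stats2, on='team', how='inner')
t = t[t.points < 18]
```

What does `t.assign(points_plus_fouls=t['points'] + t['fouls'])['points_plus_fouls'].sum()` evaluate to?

merge on 'team' (how='inner') → 5 rows:
   points    team  fouls  assists
0      10  Sharks      3       16
1      15  Eagles      3       17
2      39  Sharks      1       16
3      18  Sharks      4       16
4       0  Sharks      0       16
filter rows where points < 18:
   points    team  fouls  assists
0      10  Sharks      3       16
1      15  Eagles      3       17
4       0  Sharks      0       16
add column points_plus_fouls = t['points'] + t['fouls']:
   points    team  fouls  assists  points_plus_fouls
0      10  Sharks      3       16                 13
1      15  Eagles      3       17                 18
4       0  Sharks      0       16                  0
Then the sum of column 'points_plus_fouls': 31

31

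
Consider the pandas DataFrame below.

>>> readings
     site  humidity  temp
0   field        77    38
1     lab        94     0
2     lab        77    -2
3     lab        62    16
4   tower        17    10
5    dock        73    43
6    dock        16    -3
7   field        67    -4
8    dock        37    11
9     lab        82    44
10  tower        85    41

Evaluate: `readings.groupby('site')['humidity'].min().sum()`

162

group by site, min of humidity:
site
dock     16
field    67
lab      62
tower    17
Name: humidity, dtype: int64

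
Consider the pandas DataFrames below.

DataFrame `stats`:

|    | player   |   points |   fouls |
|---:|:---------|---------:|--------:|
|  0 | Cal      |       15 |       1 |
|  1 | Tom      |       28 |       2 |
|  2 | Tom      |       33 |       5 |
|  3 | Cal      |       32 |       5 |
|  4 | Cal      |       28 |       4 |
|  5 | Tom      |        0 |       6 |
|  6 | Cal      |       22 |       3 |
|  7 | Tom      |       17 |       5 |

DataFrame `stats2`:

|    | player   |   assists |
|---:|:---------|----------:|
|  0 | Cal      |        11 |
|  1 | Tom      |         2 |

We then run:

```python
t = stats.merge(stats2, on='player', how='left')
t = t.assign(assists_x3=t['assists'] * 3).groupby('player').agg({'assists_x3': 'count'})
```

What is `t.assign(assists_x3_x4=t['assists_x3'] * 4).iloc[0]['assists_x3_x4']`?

16

merge on 'player' (how='left') → 8 rows:
  player  points  fouls  assists
0    Cal      15      1       11
1    Tom      28      2        2
2    Tom      33      5        2
3    Cal      32      5       11
4    Cal      28      4       11
5    Tom       0      6        2
6    Cal      22      3       11
7    Tom      17      5        2
add column assists_x3 = t['assists'] * 3:
  player  points  fouls  assists  assists_x3
0    Cal      15      1       11          33
1    Tom      28      2        2           6
2    Tom      33      5        2           6
3    Cal      32      5       11          33
4    Cal      28      4       11          33
5    Tom       0      6        2           6
6    Cal      22      3       11          33
7    Tom      17      5        2           6
group by player, count of assists_x3:
        assists_x3
player            
Cal              4
Tom              4
add column assists_x3_x4 = t['assists_x3'] * 4:
        assists_x3  assists_x3_x4
player                           
Cal              4             16
Tom              4             16
The value at position 0, column 'assists_x3_x4' is 16.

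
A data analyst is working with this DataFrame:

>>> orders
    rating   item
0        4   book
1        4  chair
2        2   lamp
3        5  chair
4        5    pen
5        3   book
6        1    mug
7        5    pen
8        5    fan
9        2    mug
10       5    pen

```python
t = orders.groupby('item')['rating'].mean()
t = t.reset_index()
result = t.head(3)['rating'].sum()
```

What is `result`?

group by item, mean of rating:
item
book     3.5
chair    4.5
fan      5.0
lamp     2.0
mug      1.5
pen      5.0
Name: rating, dtype: float64
reset_index():
    item  rating
0   book     3.5
1  chair     4.5
2    fan     5.0
3   lamp     2.0
4    mug     1.5
5    pen     5.0
take first 3 rows:
    item  rating
0   book     3.5
1  chair     4.5
2    fan     5.0
The sum of column 'rating' is 13.0.

13.0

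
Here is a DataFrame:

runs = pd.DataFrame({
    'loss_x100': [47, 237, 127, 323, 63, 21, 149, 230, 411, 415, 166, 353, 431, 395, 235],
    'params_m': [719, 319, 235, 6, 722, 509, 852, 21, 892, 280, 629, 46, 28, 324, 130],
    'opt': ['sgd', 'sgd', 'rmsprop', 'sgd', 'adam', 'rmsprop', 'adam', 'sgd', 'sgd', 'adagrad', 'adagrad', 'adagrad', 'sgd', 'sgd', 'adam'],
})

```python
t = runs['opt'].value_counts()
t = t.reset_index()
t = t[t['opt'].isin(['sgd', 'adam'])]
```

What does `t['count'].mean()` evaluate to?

5.0

value_counts of opt:
opt
sgd        7
adam       3
adagrad    3
rmsprop    2
Name: count, dtype: int64
reset_index():
       opt  count
0      sgd      7
1     adam      3
2  adagrad      3
3  rmsprop      2
filter rows where opt in ['sgd', 'adam']:
    opt  count
0   sgd      7
1  adam      3
Reading off the mean of column 'count', we get 5.0.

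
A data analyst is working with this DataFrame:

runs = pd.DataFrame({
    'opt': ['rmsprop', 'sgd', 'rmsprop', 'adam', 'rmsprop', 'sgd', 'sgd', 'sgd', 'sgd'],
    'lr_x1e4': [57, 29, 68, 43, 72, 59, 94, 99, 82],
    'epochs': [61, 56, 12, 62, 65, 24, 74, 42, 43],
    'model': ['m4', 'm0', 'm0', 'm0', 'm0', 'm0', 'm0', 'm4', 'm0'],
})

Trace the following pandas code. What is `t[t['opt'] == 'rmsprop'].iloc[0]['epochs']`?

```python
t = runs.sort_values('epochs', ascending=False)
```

65

sort by epochs descending:
       opt  lr_x1e4  epochs model
6      sgd       94      74    m0
4  rmsprop       72      65    m0
3     adam       43      62    m0
0  rmsprop       57      61    m4
1      sgd       29      56    m0
8      sgd       82      43    m0
7      sgd       99      42    m4
5      sgd       59      24    m0
2  rmsprop       68      12    m0
filter rows where opt == 'rmsprop':
       opt  lr_x1e4  epochs model
4  rmsprop       72      65    m0
0  rmsprop       57      61    m4
2  rmsprop       68      12    m0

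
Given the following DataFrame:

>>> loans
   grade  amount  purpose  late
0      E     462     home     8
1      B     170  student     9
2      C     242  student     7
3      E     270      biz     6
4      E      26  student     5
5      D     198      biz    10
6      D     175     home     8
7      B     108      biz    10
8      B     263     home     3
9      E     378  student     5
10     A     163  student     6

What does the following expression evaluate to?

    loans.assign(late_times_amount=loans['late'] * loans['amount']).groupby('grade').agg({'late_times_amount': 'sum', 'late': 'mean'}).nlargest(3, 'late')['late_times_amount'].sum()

8473

add column late_times_amount = loans['late'] * loans['amount']:
   grade  amount  purpose  late  late_times_amount
0      E     462     home     8               3696
1      B     170  student     9               1530
2      C     242  student     7               1694
3      E     270      biz     6               1620
4      E      26  student     5                130
5      D     198      biz    10               1980
6      D     175     home     8               1400
7      B     108      biz    10               1080
8      B     263     home     3                789
9      E     378  student     5               1890
10     A     163  student     6                978
group by grade: sum(late_times_amount), mean(late):
       late_times_amount      late
grade                             
A                    978  6.000000
B                   3399  7.333333
C                   1694  7.000000
D                   3380  9.000000
E                   7336  6.000000
take 3 rows with largest late:
       late_times_amount      late
grade                             
D                   3380  9.000000
B                   3399  7.333333
C                   1694  7.000000
Hence 8473.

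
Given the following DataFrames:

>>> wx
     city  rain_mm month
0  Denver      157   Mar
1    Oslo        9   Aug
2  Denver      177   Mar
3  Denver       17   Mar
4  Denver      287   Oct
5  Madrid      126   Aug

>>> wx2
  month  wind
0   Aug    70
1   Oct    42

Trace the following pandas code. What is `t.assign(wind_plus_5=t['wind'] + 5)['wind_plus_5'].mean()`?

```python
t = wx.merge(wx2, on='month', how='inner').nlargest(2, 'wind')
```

merge on 'month' (how='inner') → 3 rows:
     city  rain_mm month  wind
0    Oslo        9   Aug    70
1  Denver      287   Oct    42
2  Madrid      126   Aug    70
take 2 rows with largest wind:
     city  rain_mm month  wind
0    Oslo        9   Aug    70
2  Madrid      126   Aug    70
add column wind_plus_5 = t['wind'] + 5:
     city  rain_mm month  wind  wind_plus_5
0    Oslo        9   Aug    70           75
2  Madrid      126   Aug    70           75
Taking the mean of column 'wind_plus_5' gives 75.0.

75.0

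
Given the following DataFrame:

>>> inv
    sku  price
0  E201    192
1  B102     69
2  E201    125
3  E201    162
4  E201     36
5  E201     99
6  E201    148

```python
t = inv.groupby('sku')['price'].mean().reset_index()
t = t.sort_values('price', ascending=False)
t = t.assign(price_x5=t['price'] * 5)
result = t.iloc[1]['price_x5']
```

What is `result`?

345.0

group by sku, mean of price:
sku
B102     69.0
E201    127.0
Name: price, dtype: float64
reset_index():
    sku  price
0  B102   69.0
1  E201  127.0
sort by price descending:
    sku  price
1  E201  127.0
0  B102   69.0
add column price_x5 = t['price'] * 5:
    sku  price  price_x5
1  E201  127.0     635.0
0  B102   69.0     345.0
value at position 1, column 'price_x5' → 345.0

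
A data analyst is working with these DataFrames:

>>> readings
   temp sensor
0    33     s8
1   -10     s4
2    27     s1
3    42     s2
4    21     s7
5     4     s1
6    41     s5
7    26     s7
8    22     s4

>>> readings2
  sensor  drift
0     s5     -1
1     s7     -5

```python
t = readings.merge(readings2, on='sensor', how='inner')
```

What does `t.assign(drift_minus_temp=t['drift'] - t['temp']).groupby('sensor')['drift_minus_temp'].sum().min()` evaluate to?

-57

merge on 'sensor' (how='inner') → 3 rows:
   temp sensor  drift
0    21     s7     -5
1    41     s5     -1
2    26     s7     -5
add column drift_minus_temp = t['drift'] - t['temp']:
   temp sensor  drift  drift_minus_temp
0    21     s7     -5               -26
1    41     s5     -1               -42
2    26     s7     -5               -31
group by sensor, sum of drift_minus_temp:
sensor
s5   -42
s7   -57
Name: drift_minus_temp, dtype: int64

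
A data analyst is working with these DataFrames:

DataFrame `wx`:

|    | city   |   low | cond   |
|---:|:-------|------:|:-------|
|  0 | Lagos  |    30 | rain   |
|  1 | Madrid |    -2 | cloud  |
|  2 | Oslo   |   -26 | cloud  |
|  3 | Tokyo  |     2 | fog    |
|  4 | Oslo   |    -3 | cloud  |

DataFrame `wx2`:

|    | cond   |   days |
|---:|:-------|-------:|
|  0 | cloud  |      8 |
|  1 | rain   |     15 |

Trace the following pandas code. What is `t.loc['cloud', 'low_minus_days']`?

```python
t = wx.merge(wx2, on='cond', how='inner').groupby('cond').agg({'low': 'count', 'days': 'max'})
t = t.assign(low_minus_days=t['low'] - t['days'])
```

-5

merge on 'cond' (how='inner') → 4 rows:
     city  low   cond  days
0   Lagos   30   rain    15
1  Madrid   -2  cloud     8
2    Oslo  -26  cloud     8
3    Oslo   -3  cloud     8
group by cond: count(low), max(days):
       low  days
cond            
cloud    3     8
rain     1    15
add column low_minus_days = t['low'] - t['days']:
       low  days  low_minus_days
cond                            
cloud    3     8              -5
rain     1    15             -14
Reading off the value at row 'cloud', column 'low_minus_days', we get -5.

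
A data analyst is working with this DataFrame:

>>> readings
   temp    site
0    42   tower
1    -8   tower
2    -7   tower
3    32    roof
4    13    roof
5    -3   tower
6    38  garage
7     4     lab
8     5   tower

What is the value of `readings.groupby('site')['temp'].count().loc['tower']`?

5

group by site, count of temp:
site
garage    1
lab       1
roof      2
tower     5
Name: temp, dtype: int64
Taking the value at index 'tower' gives 5.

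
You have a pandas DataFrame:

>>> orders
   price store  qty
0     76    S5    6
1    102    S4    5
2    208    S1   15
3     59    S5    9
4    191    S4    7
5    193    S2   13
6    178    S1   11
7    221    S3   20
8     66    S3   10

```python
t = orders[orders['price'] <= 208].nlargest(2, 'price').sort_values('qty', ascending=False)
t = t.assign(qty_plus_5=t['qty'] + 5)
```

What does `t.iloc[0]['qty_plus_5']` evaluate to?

20

filter rows where price <= 208:
   price store  qty
0     76    S5    6
1    102    S4    5
2    208    S1   15
3     59    S5    9
4    191    S4    7
5    193    S2   13
6    178    S1   11
8     66    S3   10
take 2 rows with largest price:
   price store  qty
2    208    S1   15
5    193    S2   13
sort by qty descending:
   price store  qty
2    208    S1   15
5    193    S2   13
add column qty_plus_5 = t['qty'] + 5:
   price store  qty  qty_plus_5
2    208    S1   15          20
5    193    S2   13          18
So iloc[0]['qty_plus_5'] = 20.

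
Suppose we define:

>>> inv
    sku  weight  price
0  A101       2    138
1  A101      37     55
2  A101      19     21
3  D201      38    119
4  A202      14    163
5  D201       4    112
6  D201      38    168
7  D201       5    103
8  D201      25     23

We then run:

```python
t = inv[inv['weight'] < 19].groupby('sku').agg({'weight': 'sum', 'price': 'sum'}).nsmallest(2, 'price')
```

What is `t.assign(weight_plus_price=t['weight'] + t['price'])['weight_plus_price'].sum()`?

317

filter rows where weight < 19:
    sku  weight  price
0  A101       2    138
4  A202      14    163
5  D201       4    112
7  D201       5    103
group by sku: sum(weight), sum(price):
      weight  price
sku                
A101       2    138
A202      14    163
D201       9    215
take 2 rows with smallest price:
      weight  price
sku                
A101       2    138
A202      14    163
add column weight_plus_price = t['weight'] + t['price']:
      weight  price  weight_plus_price
sku                                   
A101       2    138                140
A202      14    163                177
The sum of column 'weight_plus_price' is 317.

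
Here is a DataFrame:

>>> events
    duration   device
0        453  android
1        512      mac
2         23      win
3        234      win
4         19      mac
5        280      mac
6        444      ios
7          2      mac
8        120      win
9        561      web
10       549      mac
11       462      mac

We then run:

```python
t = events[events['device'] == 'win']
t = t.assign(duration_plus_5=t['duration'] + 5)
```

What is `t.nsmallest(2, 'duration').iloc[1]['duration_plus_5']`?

filter rows where device == 'win':
   duration device
2        23    win
3       234    win
8       120    win
add column duration_plus_5 = t['duration'] + 5:
   duration device  duration_plus_5
2        23    win               28
3       234    win              239
8       120    win              125
take 2 rows with smallest duration:
   duration device  duration_plus_5
2        23    win               28
8       120    win              125

125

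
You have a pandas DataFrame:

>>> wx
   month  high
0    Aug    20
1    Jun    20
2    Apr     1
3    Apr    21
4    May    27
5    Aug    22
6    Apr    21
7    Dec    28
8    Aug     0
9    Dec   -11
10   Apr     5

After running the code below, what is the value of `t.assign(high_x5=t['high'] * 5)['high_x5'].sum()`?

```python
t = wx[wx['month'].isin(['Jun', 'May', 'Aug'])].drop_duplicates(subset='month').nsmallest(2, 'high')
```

200

filter rows where month in ['Jun', 'May', 'Aug']:
  month  high
0   Aug    20
1   Jun    20
4   May    27
5   Aug    22
8   Aug     0
drop duplicate month (keep=first):
  month  high
0   Aug    20
1   Jun    20
4   May    27
take 2 rows with smallest high:
  month  high
0   Aug    20
1   Jun    20
add column high_x5 = t['high'] * 5:
  month  high  high_x5
0   Aug    20      100
1   Jun    20      100
So sum() = 200.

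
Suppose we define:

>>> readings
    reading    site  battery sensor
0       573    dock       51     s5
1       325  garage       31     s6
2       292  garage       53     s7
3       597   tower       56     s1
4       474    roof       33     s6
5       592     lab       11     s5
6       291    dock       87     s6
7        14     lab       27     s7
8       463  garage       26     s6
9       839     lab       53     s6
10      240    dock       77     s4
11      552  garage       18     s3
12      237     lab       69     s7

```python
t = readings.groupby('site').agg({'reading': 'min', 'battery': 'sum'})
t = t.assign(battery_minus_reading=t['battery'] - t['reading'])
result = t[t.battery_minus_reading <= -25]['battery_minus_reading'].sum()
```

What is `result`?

group by site: min(reading), sum(battery):
        reading  battery
site                    
dock        240      215
garage      292      128
lab          14      160
roof        474       33
tower       597       56
add column battery_minus_reading = t['battery'] - t['reading']:
        reading  battery  battery_minus_reading
site                                           
dock        240      215                    -25
garage      292      128                   -164
lab          14      160                    146
roof        474       33                   -441
tower       597       56                   -541
filter rows where battery_minus_reading <= -25:
        reading  battery  battery_minus_reading
site                                           
dock        240      215                    -25
garage      292      128                   -164
roof        474       33                   -441
tower       597       56                   -541

-1171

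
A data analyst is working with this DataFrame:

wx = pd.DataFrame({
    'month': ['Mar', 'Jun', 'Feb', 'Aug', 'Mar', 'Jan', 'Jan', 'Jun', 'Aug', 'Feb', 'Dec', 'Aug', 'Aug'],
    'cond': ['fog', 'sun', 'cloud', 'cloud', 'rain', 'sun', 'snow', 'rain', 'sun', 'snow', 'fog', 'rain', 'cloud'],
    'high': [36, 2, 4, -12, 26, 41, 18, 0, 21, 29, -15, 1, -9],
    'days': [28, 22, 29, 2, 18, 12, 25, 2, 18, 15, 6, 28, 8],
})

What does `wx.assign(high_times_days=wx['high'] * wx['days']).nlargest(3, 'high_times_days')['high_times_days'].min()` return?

468

add column high_times_days = wx['high'] * wx['days']:
   month   cond  high  days  high_times_days
0    Mar    fog    36    28             1008
1    Jun    sun     2    22               44
2    Feb  cloud     4    29              116
3    Aug  cloud   -12     2              -24
4    Mar   rain    26    18              468
5    Jan    sun    41    12              492
6    Jan   snow    18    25              450
7    Jun   rain     0     2                0
8    Aug    sun    21    18              378
9    Feb   snow    29    15              435
10   Dec    fog   -15     6              -90
11   Aug   rain     1    28               28
12   Aug  cloud    -9     8              -72
take 3 rows with largest high_times_days:
  month  cond  high  days  high_times_days
0   Mar   fog    36    28             1008
5   Jan   sun    41    12              492
4   Mar  rain    26    18              468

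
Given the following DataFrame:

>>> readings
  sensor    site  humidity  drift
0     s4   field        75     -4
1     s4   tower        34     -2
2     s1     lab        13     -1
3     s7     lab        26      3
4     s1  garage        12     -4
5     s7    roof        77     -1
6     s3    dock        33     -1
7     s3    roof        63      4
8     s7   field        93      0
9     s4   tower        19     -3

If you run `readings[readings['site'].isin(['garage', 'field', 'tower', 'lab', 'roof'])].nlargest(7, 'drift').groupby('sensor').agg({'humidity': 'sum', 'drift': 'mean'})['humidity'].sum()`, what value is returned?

325

filter rows where site in ['garage', 'field', 'tower', 'lab', 'roof']:
  sensor    site  humidity  drift
0     s4   field        75     -4
1     s4   tower        34     -2
2     s1     lab        13     -1
3     s7     lab        26      3
4     s1  garage        12     -4
5     s7    roof        77     -1
7     s3    roof        63      4
8     s7   field        93      0
9     s4   tower        19     -3
take 7 rows with largest drift:
  sensor   site  humidity  drift
7     s3   roof        63      4
3     s7    lab        26      3
8     s7  field        93      0
2     s1    lab        13     -1
5     s7   roof        77     -1
1     s4  tower        34     -2
9     s4  tower        19     -3
group by sensor: sum(humidity), mean(drift):
        humidity     drift
sensor                    
s1            13 -1.000000
s3            63  4.000000
s4            53 -2.500000
s7           196  0.666667
The sum of column 'humidity' is 325.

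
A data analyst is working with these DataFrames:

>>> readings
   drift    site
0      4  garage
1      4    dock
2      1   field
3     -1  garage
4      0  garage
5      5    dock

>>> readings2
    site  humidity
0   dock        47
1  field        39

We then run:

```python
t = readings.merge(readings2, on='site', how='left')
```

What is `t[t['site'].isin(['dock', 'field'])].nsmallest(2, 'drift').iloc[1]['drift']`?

merge on 'site' (how='left') → 6 rows:
   drift    site  humidity
0      4  garage       NaN
1      4    dock      47.0
2      1   field      39.0
3     -1  garage       NaN
4      0  garage       NaN
5      5    dock      47.0
filter rows where site in ['dock', 'field']:
   drift   site  humidity
1      4   dock      47.0
2      1  field      39.0
5      5   dock      47.0
take 2 rows with smallest drift:
   drift   site  humidity
2      1  field      39.0
1      4   dock      47.0
value at position 1, column 'drift' → 4

4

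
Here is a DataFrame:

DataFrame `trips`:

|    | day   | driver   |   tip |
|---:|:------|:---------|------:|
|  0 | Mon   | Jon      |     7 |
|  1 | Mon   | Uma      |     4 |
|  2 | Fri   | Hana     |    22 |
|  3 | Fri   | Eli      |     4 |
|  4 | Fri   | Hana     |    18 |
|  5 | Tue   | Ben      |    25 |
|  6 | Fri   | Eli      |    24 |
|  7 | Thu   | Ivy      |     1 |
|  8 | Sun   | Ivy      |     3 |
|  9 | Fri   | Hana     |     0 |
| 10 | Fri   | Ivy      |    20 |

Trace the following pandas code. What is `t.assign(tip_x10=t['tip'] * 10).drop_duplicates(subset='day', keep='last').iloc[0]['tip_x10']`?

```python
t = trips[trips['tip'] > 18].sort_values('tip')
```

filter rows where tip > 18:
    day driver  tip
2   Fri   Hana   22
5   Tue    Ben   25
6   Fri    Eli   24
10  Fri    Ivy   20
sort by tip:
    day driver  tip
10  Fri    Ivy   20
2   Fri   Hana   22
6   Fri    Eli   24
5   Tue    Ben   25
add column tip_x10 = t['tip'] * 10:
    day driver  tip  tip_x10
10  Fri    Ivy   20      200
2   Fri   Hana   22      220
6   Fri    Eli   24      240
5   Tue    Ben   25      250
drop duplicate day (keep=last):
   day driver  tip  tip_x10
6  Fri    Eli   24      240
5  Tue    Ben   25      250
Taking the value at position 0, column 'tip_x10' gives 240.

240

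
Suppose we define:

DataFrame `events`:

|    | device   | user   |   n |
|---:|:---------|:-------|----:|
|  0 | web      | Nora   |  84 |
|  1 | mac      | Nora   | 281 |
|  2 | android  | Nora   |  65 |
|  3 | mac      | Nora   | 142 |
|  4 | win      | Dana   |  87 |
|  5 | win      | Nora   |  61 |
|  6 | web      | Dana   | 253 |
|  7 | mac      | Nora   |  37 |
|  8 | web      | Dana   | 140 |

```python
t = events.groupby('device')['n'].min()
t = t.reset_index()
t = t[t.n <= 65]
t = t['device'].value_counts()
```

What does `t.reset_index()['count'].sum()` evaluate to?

group by device, min of n:
device
android    65
mac        37
web        84
win        61
Name: n, dtype: int64
reset_index():
    device   n
0  android  65
1      mac  37
2      web  84
3      win  61
filter rows where n <= 65:
    device   n
0  android  65
1      mac  37
3      win  61
value_counts of device:
device
android    1
mac        1
win        1
Name: count, dtype: int64
reset_index():
    device  count
0  android      1
1      mac      1
2      win      1

3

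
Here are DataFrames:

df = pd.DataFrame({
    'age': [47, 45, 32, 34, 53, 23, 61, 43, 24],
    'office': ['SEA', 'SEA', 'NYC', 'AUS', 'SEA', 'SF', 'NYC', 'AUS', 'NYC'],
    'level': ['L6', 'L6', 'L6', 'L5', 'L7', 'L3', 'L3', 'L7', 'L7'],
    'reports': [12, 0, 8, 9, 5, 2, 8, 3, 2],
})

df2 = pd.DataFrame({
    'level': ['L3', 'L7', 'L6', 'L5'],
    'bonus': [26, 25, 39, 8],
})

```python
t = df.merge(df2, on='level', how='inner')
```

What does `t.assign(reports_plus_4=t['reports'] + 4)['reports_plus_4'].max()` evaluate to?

16

merge on 'level' (how='inner') → 9 rows:
   age office level  reports  bonus
0   47    SEA    L6       12     39
1   45    SEA    L6        0     39
2   32    NYC    L6        8     39
3   34    AUS    L5        9      8
4   53    SEA    L7        5     25
5   23     SF    L3        2     26
6   61    NYC    L3        8     26
7   43    AUS    L7        3     25
8   24    NYC    L7        2     25
add column reports_plus_4 = t['reports'] + 4:
   age office level  reports  bonus  reports_plus_4
0   47    SEA    L6       12     39              16
1   45    SEA    L6        0     39               4
2   32    NYC    L6        8     39              12
3   34    AUS    L5        9      8              13
4   53    SEA    L7        5     25               9
5   23     SF    L3        2     26               6
6   61    NYC    L3        8     26              12
7   43    AUS    L7        3     25               7
8   24    NYC    L7        2     25               6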